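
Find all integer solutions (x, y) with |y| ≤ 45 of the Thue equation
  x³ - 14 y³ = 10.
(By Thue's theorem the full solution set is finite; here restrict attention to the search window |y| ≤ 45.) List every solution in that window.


The equation is x³ - 14y³ = 10. For fixed y, x³ = 14·y³ + 10, so a solution requires the RHS to be a perfect cube.
Strategy: iterate y from -45 to 45, compute RHS = 14·y³ + 10, and check whether it is a (positive or negative) perfect cube.
Check small values of y:
  y = 0: RHS = 10 is not a perfect cube.
  y = 1: RHS = 24 is not a perfect cube.
  y = -1: RHS = -4 is not a perfect cube.
  y = 2: RHS = 122 is not a perfect cube.
  y = -2: RHS = -102 is not a perfect cube.
  y = 3: RHS = 388 is not a perfect cube.
  y = -3: RHS = -368 is not a perfect cube.
Continuing the search up to |y| = 45 finds no solutions either.
No (x, y) in the scanned range satisfies the equation.

No integer solutions with |y| ≤ 45.


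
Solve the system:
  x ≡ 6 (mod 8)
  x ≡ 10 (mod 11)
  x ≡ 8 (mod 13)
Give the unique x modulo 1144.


Moduli 8, 11, 13 are pairwise coprime; by CRT there is a unique solution modulo M = 8 · 11 · 13 = 1144.
Solve pairwise, accumulating the modulus:
  Start with x ≡ 6 (mod 8).
  Combine with x ≡ 10 (mod 11): since gcd(8, 11) = 1, we get a unique residue mod 88.
    Write x = 6 + 8·t and substitute into x ≡ 10 (mod 11): 8·t ≡ 10 − 6 = 4 (mod 11).
    The inverse of 8 mod 11 is 7 (since 8·7 = 56 = 5·11 + 1), so t ≡ 7·4 = 28 ≡ 6 (mod 11).
    Then x = 6 + 8·6 = 54, valid modulo lcm(8, 11) = 88: x ≡ 54 (mod 88).
  Combine with x ≡ 8 (mod 13): since gcd(88, 13) = 1, we get a unique residue mod 1144.
    Write x = 54 + 88·t and substitute into x ≡ 8 (mod 13): 88·t ≡ 8 − 54 = -46 (mod 13).
    Reduce coefficients mod 13: 10·t ≡ 6 (mod 13).
    The inverse of 10 mod 13 is 4 (since 10·4 = 40 = 3·13 + 1), so t ≡ 4·6 = 24 ≡ 11 (mod 13).
    Then x = 54 + 88·11 = 1022, valid modulo lcm(88, 13) = 1144: x ≡ 1022 (mod 1144).
Verify: 1022 mod 8 = 6 ✓, 1022 mod 11 = 10 ✓, 1022 mod 13 = 8 ✓.

x ≡ 1022 (mod 1144).


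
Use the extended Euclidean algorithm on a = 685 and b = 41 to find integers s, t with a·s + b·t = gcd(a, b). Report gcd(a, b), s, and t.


Euclidean algorithm on (685, 41) — divide until remainder is 0:
  685 = 16 · 41 + 29
  41 = 1 · 29 + 12
  29 = 2 · 12 + 5
  12 = 2 · 5 + 2
  5 = 2 · 2 + 1
  2 = 2 · 1 + 0
gcd(685, 41) = 1.
Track Bezout coefficients alongside the remainders: start with r₀ = 685 = a·1 + b·0 (s = 1, t = 0) and r₁ = 41 = a·0 + b·1 (s = 0, t = 1); each new remainder r_{k+1} = r_{k-1} − q_k·r_k inherits s_{k+1} = s_{k-1} − q_k·s_k, t_{k+1} = t_{k-1} − q_k·t_k, so r_k = a·s_k + b·t_k at every step:
  q = 16: r = 29, s = 1 − 16·0 = 1, t = 0 − 16·1 = -16  (check: 685·1 + 41·(-16) = 29)
  q = 1: r = 12, s = 0 − 1·1 = -1, t = 1 − 1·(-16) = 17  (check: 685·(-1) + 41·17 = 12)
  q = 2: r = 5, s = 1 − 2·(-1) = 3, t = -16 − 2·17 = -50  (check: 685·3 + 41·(-50) = 5)
  q = 2: r = 2, s = -1 − 2·3 = -7, t = 17 − 2·(-50) = 117  (check: 685·(-7) + 41·117 = 2)
  q = 2: r = 1, s = 3 − 2·(-7) = 17, t = -50 − 2·117 = -284  (check: 685·17 + 41·(-284) = 1)
The row with r = 1 (the gcd) gives the Bezout coefficients s = 17, t = -284.
Result: 685 · (17) + 41 · (-284) = 1.

gcd(685, 41) = 1; s = 17, t = -284 (check: 685·17 + 41·(-284) = 1).


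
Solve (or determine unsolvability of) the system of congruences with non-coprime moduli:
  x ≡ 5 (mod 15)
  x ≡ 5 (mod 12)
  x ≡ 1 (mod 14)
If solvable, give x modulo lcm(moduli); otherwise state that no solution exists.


Moduli 15, 12, 14 are not pairwise coprime, so CRT works modulo lcm(m_i) when all pairwise compatibility conditions hold.
Pairwise compatibility: gcd(m_i, m_j) must divide a_i - a_j for every pair.
Merge one congruence at a time:
  Start: x ≡ 5 (mod 15).
  Combine with x ≡ 5 (mod 12): gcd(15, 12) = 3; 5 - 5 = 0, which IS divisible by 3, so compatible.
    Write x = 5 + 15·t and substitute into x ≡ 5 (mod 12): 15·t ≡ 5 − 5 = 0 (mod 12).
    Divide the congruence (and modulus) by g = 3: 5·t ≡ 0 (mod 4).
    Reduce coefficients mod 4: 1·t ≡ 0 (mod 4).
    So t ≡ 0 (mod 4).
    Then x = 5 + 15·0 = 5, valid modulo lcm(15, 12) = 60: x ≡ 5 (mod 60).
  Combine with x ≡ 1 (mod 14): gcd(60, 14) = 2; 1 - 5 = -4, which IS divisible by 2, so compatible.
    Write x = 5 + 60·t and substitute into x ≡ 1 (mod 14): 60·t ≡ 1 − 5 = -4 (mod 14).
    Divide the congruence (and modulus) by g = 2: 30·t ≡ -2 (mod 7).
    Reduce coefficients mod 7: 2·t ≡ 5 (mod 7).
    The inverse of 2 mod 7 is 4 (since 2·4 = 8 = 1·7 + 1), so t ≡ 4·5 = 20 ≡ 6 (mod 7).
    Then x = 5 + 60·6 = 365, valid modulo lcm(60, 14) = 420: x ≡ 365 (mod 420).
Verify: 365 mod 15 = 5, 365 mod 12 = 5, 365 mod 14 = 1.

x ≡ 365 (mod 420).


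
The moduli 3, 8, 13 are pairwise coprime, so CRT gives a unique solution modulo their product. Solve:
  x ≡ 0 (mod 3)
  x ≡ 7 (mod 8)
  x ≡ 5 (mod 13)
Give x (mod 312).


Moduli 3, 8, 13 are pairwise coprime; by CRT there is a unique solution modulo M = 3 · 8 · 13 = 312.
Solve pairwise, accumulating the modulus:
  Start with x ≡ 0 (mod 3).
  Combine with x ≡ 7 (mod 8): since gcd(3, 8) = 1, we get a unique residue mod 24.
    Write x = 0 + 3·t and substitute into x ≡ 7 (mod 8): 3·t ≡ 7 − 0 = 7 (mod 8).
    The inverse of 3 mod 8 is 3 (since 3·3 = 9 = 1·8 + 1), so t ≡ 3·7 = 21 ≡ 5 (mod 8).
    Then x = 0 + 3·5 = 15, valid modulo lcm(3, 8) = 24: x ≡ 15 (mod 24).
  Combine with x ≡ 5 (mod 13): since gcd(24, 13) = 1, we get a unique residue mod 312.
    Write x = 15 + 24·t and substitute into x ≡ 5 (mod 13): 24·t ≡ 5 − 15 = -10 (mod 13).
    Reduce coefficients mod 13: 11·t ≡ 3 (mod 13).
    The inverse of 11 mod 13 is 6 (since 11·6 = 66 = 5·13 + 1), so t ≡ 6·3 = 18 ≡ 5 (mod 13).
    Then x = 15 + 24·5 = 135, valid modulo lcm(24, 13) = 312: x ≡ 135 (mod 312).
Verify: 135 mod 3 = 0 ✓, 135 mod 8 = 7 ✓, 135 mod 13 = 5 ✓.

x ≡ 135 (mod 312).


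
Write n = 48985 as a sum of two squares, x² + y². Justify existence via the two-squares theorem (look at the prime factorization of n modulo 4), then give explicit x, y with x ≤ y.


Step 1: Factor n = 48985 = 5 · 97 · 101.
Step 2: Check the mod-4 condition on each prime factor: 5 ≡ 1 (mod 4), exponent 1; 97 ≡ 1 (mod 4), exponent 1; 101 ≡ 1 (mod 4), exponent 1.
All primes ≡ 3 (mod 4) appear to even exponent (or don't appear), so by the two-squares theorem n IS expressible as a sum of two squares.
Step 3: Build a representation. Here n = 5 · 97 · 101 is a product of primes ≡ 1 (mod 4). Each prime p ≡ 1 (mod 4) is itself a sum of two squares; find a² by testing p − a² for a perfect square:
  5: 5 − 1² = 4 = 2² ⇒ 5 = 1² + 2².
  97: 97 − 1² = 96, 97 − 2² = 93, 97 − 3² = 88, 97 − 4² = 81 = 9² ⇒ 97 = 4² + 9².
  101: 101 − 1² = 100 = 10² ⇒ 101 = 1² + 10².
  Combine using the Brahmagupta–Fibonacci identity (a² + b²)(c² + d²) = (ac − bd)² + (ad + bc)² = (ac + bd)² + (ad − bc)²:
  5 · 97 = 485: from (1² + 2²)(4² + 9²), take (1·4 − 2·9, 1·9 + 2·4) = (4 − 18, 9 + 8) = (-14, 17); dropping signs (only squares matter) gives (14, 17); check 14² + 17² = 196 + 289 = 485 ✓.
  485 · 101 = 48985: from (14² + 17²)(1² + 10²), take (14·1 − 17·10, 14·10 + 17·1) = (14 − 170, 140 + 17) = (-156, 157); dropping signs (only squares matter) gives (156, 157); check 156² + 157² = 24336 + 24649 = 48985 ✓.
Step 4: Order so x ≤ y and verify: 156² + 157² = 24336 + 24649 = 48985 = n. ✓

n = 48985 = 156² + 157² (one valid representation with x ≤ y).


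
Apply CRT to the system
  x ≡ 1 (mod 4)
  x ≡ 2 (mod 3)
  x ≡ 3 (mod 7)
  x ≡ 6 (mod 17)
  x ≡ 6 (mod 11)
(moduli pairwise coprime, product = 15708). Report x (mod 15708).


Product of moduli M = 4 · 3 · 7 · 17 · 11 = 15708.
Merge one congruence at a time:
  Start: x ≡ 1 (mod 4).
  Combine with x ≡ 2 (mod 3); new modulus lcm = 12.
    Write x = 1 + 4·t and substitute into x ≡ 2 (mod 3): 4·t ≡ 2 − 1 = 1 (mod 3).
    Reduce coefficients mod 3: 1·t ≡ 1 (mod 3).
    So t ≡ 1 (mod 3).
    Then x = 1 + 4·1 = 5, valid modulo lcm(4, 3) = 12: x ≡ 5 (mod 12).
  Combine with x ≡ 3 (mod 7); new modulus lcm = 84.
    Write x = 5 + 12·t and substitute into x ≡ 3 (mod 7): 12·t ≡ 3 − 5 = -2 (mod 7).
    Reduce coefficients mod 7: 5·t ≡ 5 (mod 7).
    The inverse of 5 mod 7 is 3 (since 5·3 = 15 = 2·7 + 1), so t ≡ 3·5 = 15 ≡ 1 (mod 7).
    Then x = 5 + 12·1 = 17, valid modulo lcm(12, 7) = 84: x ≡ 17 (mod 84).
  Combine with x ≡ 6 (mod 17); new modulus lcm = 1428.
    Write x = 17 + 84·t and substitute into x ≡ 6 (mod 17): 84·t ≡ 6 − 17 = -11 (mod 17).
    Reduce coefficients mod 17: 16·t ≡ 6 (mod 17).
    The inverse of 16 mod 17 is 16 (since 16·16 = 256 = 15·17 + 1), so t ≡ 16·6 = 96 ≡ 11 (mod 17).
    Then x = 17 + 84·11 = 941, valid modulo lcm(84, 17) = 1428: x ≡ 941 (mod 1428).
  Combine with x ≡ 6 (mod 11); new modulus lcm = 15708.
    Write x = 941 + 1428·t and substitute into x ≡ 6 (mod 11): 1428·t ≡ 6 − 941 = -935 (mod 11).
    Reduce coefficients mod 11: 9·t ≡ 0 (mod 11).
    The inverse of 9 mod 11 is 5 (since 9·5 = 45 = 4·11 + 1), so t ≡ 5·0 = 0 ≡ 0 (mod 11).
    Then x = 941 + 1428·0 = 941, valid modulo lcm(1428, 11) = 15708: x ≡ 941 (mod 15708).
Verify against each original: 941 mod 4 = 1, 941 mod 3 = 2, 941 mod 7 = 3, 941 mod 17 = 6, 941 mod 11 = 6.

x ≡ 941 (mod 15708).


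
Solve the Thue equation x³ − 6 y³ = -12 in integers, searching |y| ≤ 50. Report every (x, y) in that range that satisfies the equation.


The equation is x³ - 6y³ = -12. For fixed y, x³ = 6·y³ − 12, so a solution requires the RHS to be a perfect cube.
Strategy: iterate y from -50 to 50, compute RHS = 6·y³ − 12, and check whether it is a (positive or negative) perfect cube.
Check small values of y:
  y = 0: RHS = -12 is not a perfect cube.
  y = 1: RHS = -6 is not a perfect cube.
  y = -1: RHS = -18 is not a perfect cube.
  y = 2: RHS = 36 is not a perfect cube.
  y = -2: RHS = -60 is not a perfect cube.
  y = 3: RHS = 150 is not a perfect cube.
  y = -3: RHS = -174 is not a perfect cube.
Continuing the search up to |y| = 50 finds no solutions either.
No (x, y) in the scanned range satisfies the equation.

No integer solutions with |y| ≤ 50.


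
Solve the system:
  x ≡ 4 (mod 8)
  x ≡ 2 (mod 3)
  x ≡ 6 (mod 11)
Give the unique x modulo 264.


Moduli 8, 3, 11 are pairwise coprime; by CRT there is a unique solution modulo M = 8 · 3 · 11 = 264.
Solve pairwise, accumulating the modulus:
  Start with x ≡ 4 (mod 8).
  Combine with x ≡ 2 (mod 3): since gcd(8, 3) = 1, we get a unique residue mod 24.
    Write x = 4 + 8·t and substitute into x ≡ 2 (mod 3): 8·t ≡ 2 − 4 = -2 (mod 3).
    Reduce coefficients mod 3: 2·t ≡ 1 (mod 3).
    The inverse of 2 mod 3 is 2 (since 2·2 = 4 = 1·3 + 1), so t ≡ 2·1 = 2 ≡ 2 (mod 3).
    Then x = 4 + 8·2 = 20, valid modulo lcm(8, 3) = 24: x ≡ 20 (mod 24).
  Combine with x ≡ 6 (mod 11): since gcd(24, 11) = 1, we get a unique residue mod 264.
    Write x = 20 + 24·t and substitute into x ≡ 6 (mod 11): 24·t ≡ 6 − 20 = -14 (mod 11).
    Reduce coefficients mod 11: 2·t ≡ 8 (mod 11).
    The inverse of 2 mod 11 is 6 (since 2·6 = 12 = 1·11 + 1), so t ≡ 6·8 = 48 ≡ 4 (mod 11).
    Then x = 20 + 24·4 = 116, valid modulo lcm(24, 11) = 264: x ≡ 116 (mod 264).
Verify: 116 mod 8 = 4 ✓, 116 mod 3 = 2 ✓, 116 mod 11 = 6 ✓.

x ≡ 116 (mod 264).


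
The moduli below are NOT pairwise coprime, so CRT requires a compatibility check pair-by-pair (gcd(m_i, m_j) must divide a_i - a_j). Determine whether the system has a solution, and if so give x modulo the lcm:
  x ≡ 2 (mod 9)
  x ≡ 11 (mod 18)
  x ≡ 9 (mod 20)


Moduli 9, 18, 20 are not pairwise coprime, so CRT works modulo lcm(m_i) when all pairwise compatibility conditions hold.
Pairwise compatibility: gcd(m_i, m_j) must divide a_i - a_j for every pair.
Merge one congruence at a time:
  Start: x ≡ 2 (mod 9).
  Combine with x ≡ 11 (mod 18): gcd(9, 18) = 9; 11 - 2 = 9, which IS divisible by 9, so compatible.
    Write x = 2 + 9·t and substitute into x ≡ 11 (mod 18): 9·t ≡ 11 − 2 = 9 (mod 18).
    Divide the congruence (and modulus) by g = 9: 1·t ≡ 1 (mod 2).
    So t ≡ 1 (mod 2).
    Then x = 2 + 9·1 = 11, valid modulo lcm(9, 18) = 18: x ≡ 11 (mod 18).
  Combine with x ≡ 9 (mod 20): gcd(18, 20) = 2; 9 - 11 = -2, which IS divisible by 2, so compatible.
    Write x = 11 + 18·t and substitute into x ≡ 9 (mod 20): 18·t ≡ 9 − 11 = -2 (mod 20).
    Divide the congruence (and modulus) by g = 2: 9·t ≡ -1 (mod 10).
    Reduce coefficients mod 10: 9·t ≡ 9 (mod 10).
    The inverse of 9 mod 10 is 9 (since 9·9 = 81 = 8·10 + 1), so t ≡ 9·9 = 81 ≡ 1 (mod 10).
    Then x = 11 + 18·1 = 29, valid modulo lcm(18, 20) = 180: x ≡ 29 (mod 180).
Verify: 29 mod 9 = 2, 29 mod 18 = 11, 29 mod 20 = 9.

x ≡ 29 (mod 180).


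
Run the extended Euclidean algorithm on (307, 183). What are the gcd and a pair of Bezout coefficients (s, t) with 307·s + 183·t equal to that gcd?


Euclidean algorithm on (307, 183) — divide until remainder is 0:
  307 = 1 · 183 + 124
  183 = 1 · 124 + 59
  124 = 2 · 59 + 6
  59 = 9 · 6 + 5
  6 = 1 · 5 + 1
  5 = 5 · 1 + 0
gcd(307, 183) = 1.
Track Bezout coefficients alongside the remainders: start with r₀ = 307 = a·1 + b·0 (s = 1, t = 0) and r₁ = 183 = a·0 + b·1 (s = 0, t = 1); each new remainder r_{k+1} = r_{k-1} − q_k·r_k inherits s_{k+1} = s_{k-1} − q_k·s_k, t_{k+1} = t_{k-1} − q_k·t_k, so r_k = a·s_k + b·t_k at every step:
  q = 1: r = 124, s = 1 − 1·0 = 1, t = 0 − 1·1 = -1  (check: 307·1 + 183·(-1) = 124)
  q = 1: r = 59, s = 0 − 1·1 = -1, t = 1 − 1·(-1) = 2  (check: 307·(-1) + 183·2 = 59)
  q = 2: r = 6, s = 1 − 2·(-1) = 3, t = -1 − 2·2 = -5  (check: 307·3 + 183·(-5) = 6)
  q = 9: r = 5, s = -1 − 9·3 = -28, t = 2 − 9·(-5) = 47  (check: 307·(-28) + 183·47 = 5)
  q = 1: r = 1, s = 3 − 1·(-28) = 31, t = -5 − 1·47 = -52  (check: 307·31 + 183·(-52) = 1)
The row with r = 1 (the gcd) gives the Bezout coefficients s = 31, t = -52.
Result: 307 · (31) + 183 · (-52) = 1.

gcd(307, 183) = 1; s = 31, t = -52 (check: 307·31 + 183·(-52) = 1).


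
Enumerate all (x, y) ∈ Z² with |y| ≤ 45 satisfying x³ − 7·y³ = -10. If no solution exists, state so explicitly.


The equation is x³ - 7y³ = -10. For fixed y, x³ = 7·y³ − 10, so a solution requires the RHS to be a perfect cube.
Strategy: iterate y from -45 to 45, compute RHS = 7·y³ − 10, and check whether it is a (positive or negative) perfect cube.
Check small values of y:
  y = 0: RHS = -10 is not a perfect cube.
  y = 1: RHS = -3 is not a perfect cube.
  y = -1: RHS = -17 is not a perfect cube.
  y = 2: RHS = 46 is not a perfect cube.
  y = -2: RHS = -66 is not a perfect cube.
  y = 3: RHS = 179 is not a perfect cube.
  y = -3: RHS = -199 is not a perfect cube.
Continuing the search up to |y| = 45 finds no solutions either.
No (x, y) in the scanned range satisfies the equation.

No integer solutions with |y| ≤ 45.


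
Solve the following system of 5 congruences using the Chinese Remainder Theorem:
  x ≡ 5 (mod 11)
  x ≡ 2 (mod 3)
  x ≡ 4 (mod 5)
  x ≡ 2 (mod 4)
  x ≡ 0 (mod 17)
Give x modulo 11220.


Product of moduli M = 11 · 3 · 5 · 4 · 17 = 11220.
Merge one congruence at a time:
  Start: x ≡ 5 (mod 11).
  Combine with x ≡ 2 (mod 3); new modulus lcm = 33.
    Write x = 5 + 11·t and substitute into x ≡ 2 (mod 3): 11·t ≡ 2 − 5 = -3 (mod 3).
    Reduce coefficients mod 3: 2·t ≡ 0 (mod 3).
    The inverse of 2 mod 3 is 2 (since 2·2 = 4 = 1·3 + 1), so t ≡ 2·0 = 0 ≡ 0 (mod 3).
    Then x = 5 + 11·0 = 5, valid modulo lcm(11, 3) = 33: x ≡ 5 (mod 33).
  Combine with x ≡ 4 (mod 5); new modulus lcm = 165.
    Write x = 5 + 33·t and substitute into x ≡ 4 (mod 5): 33·t ≡ 4 − 5 = -1 (mod 5).
    Reduce coefficients mod 5: 3·t ≡ 4 (mod 5).
    The inverse of 3 mod 5 is 2 (since 3·2 = 6 = 1·5 + 1), so t ≡ 2·4 = 8 ≡ 3 (mod 5).
    Then x = 5 + 33·3 = 104, valid modulo lcm(33, 5) = 165: x ≡ 104 (mod 165).
  Combine with x ≡ 2 (mod 4); new modulus lcm = 660.
    Write x = 104 + 165·t and substitute into x ≡ 2 (mod 4): 165·t ≡ 2 − 104 = -102 (mod 4).
    Reduce coefficients mod 4: 1·t ≡ 2 (mod 4).
    So t ≡ 2 (mod 4).
    Then x = 104 + 165·2 = 434, valid modulo lcm(165, 4) = 660: x ≡ 434 (mod 660).
  Combine with x ≡ 0 (mod 17); new modulus lcm = 11220.
    Write x = 434 + 660·t and substitute into x ≡ 0 (mod 17): 660·t ≡ 0 − 434 = -434 (mod 17).
    Reduce coefficients mod 17: 14·t ≡ 8 (mod 17).
    The inverse of 14 mod 17 is 11 (since 14·11 = 154 = 9·17 + 1), so t ≡ 11·8 = 88 ≡ 3 (mod 17).
    Then x = 434 + 660·3 = 2414, valid modulo lcm(660, 17) = 11220: x ≡ 2414 (mod 11220).
Verify against each original: 2414 mod 11 = 5, 2414 mod 3 = 2, 2414 mod 5 = 4, 2414 mod 4 = 2, 2414 mod 17 = 0.

x ≡ 2414 (mod 11220).


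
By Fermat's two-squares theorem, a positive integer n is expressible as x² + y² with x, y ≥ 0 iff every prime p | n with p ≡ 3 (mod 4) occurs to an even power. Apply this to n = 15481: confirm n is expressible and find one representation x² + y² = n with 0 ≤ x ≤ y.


Step 1: Factor n = 15481 = 113 · 137.
Step 2: Check the mod-4 condition on each prime factor: 113 ≡ 1 (mod 4), exponent 1; 137 ≡ 1 (mod 4), exponent 1.
All primes ≡ 3 (mod 4) appear to even exponent (or don't appear), so by the two-squares theorem n IS expressible as a sum of two squares.
Step 3: Build a representation. Here n = 113 · 137 is a product of primes ≡ 1 (mod 4). Each prime p ≡ 1 (mod 4) is itself a sum of two squares; find a² by testing p − a² for a perfect square:
  113: 113 − 1² = 112, 113 − 2² = 109, 113 − 3² = 104, 113 − 4² = 97, 113 − 5² = 88, 113 − 6² = 77, 113 − 7² = 64 = 8² ⇒ 113 = 7² + 8².
  137: 137 − 1² = 136, 137 − 2² = 133, 137 − 3² = 128, 137 − 4² = 121 = 11² ⇒ 137 = 4² + 11².
  Combine using the Brahmagupta–Fibonacci identity (a² + b²)(c² + d²) = (ac − bd)² + (ad + bc)² = (ac + bd)² + (ad − bc)²:
  113 · 137 = 15481: from (7² + 8²)(4² + 11²), take (7·4 − 8·11, 7·11 + 8·4) = (28 − 88, 77 + 32) = (-60, 109); dropping signs (only squares matter) gives (60, 109); check 60² + 109² = 3600 + 11881 = 15481 ✓.
Step 4: Order so x ≤ y and verify: 60² + 109² = 3600 + 11881 = 15481 = n. ✓

n = 15481 = 60² + 109² (one valid representation with x ≤ y).


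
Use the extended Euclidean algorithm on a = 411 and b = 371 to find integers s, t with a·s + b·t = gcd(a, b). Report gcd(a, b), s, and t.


Euclidean algorithm on (411, 371) — divide until remainder is 0:
  411 = 1 · 371 + 40
  371 = 9 · 40 + 11
  40 = 3 · 11 + 7
  11 = 1 · 7 + 4
  7 = 1 · 4 + 3
  4 = 1 · 3 + 1
  3 = 3 · 1 + 0
gcd(411, 371) = 1.
Track Bezout coefficients alongside the remainders: start with r₀ = 411 = a·1 + b·0 (s = 1, t = 0) and r₁ = 371 = a·0 + b·1 (s = 0, t = 1); each new remainder r_{k+1} = r_{k-1} − q_k·r_k inherits s_{k+1} = s_{k-1} − q_k·s_k, t_{k+1} = t_{k-1} − q_k·t_k, so r_k = a·s_k + b·t_k at every step:
  q = 1: r = 40, s = 1 − 1·0 = 1, t = 0 − 1·1 = -1  (check: 411·1 + 371·(-1) = 40)
  q = 9: r = 11, s = 0 − 9·1 = -9, t = 1 − 9·(-1) = 10  (check: 411·(-9) + 371·10 = 11)
  q = 3: r = 7, s = 1 − 3·(-9) = 28, t = -1 − 3·10 = -31  (check: 411·28 + 371·(-31) = 7)
  q = 1: r = 4, s = -9 − 1·28 = -37, t = 10 − 1·(-31) = 41  (check: 411·(-37) + 371·41 = 4)
  q = 1: r = 3, s = 28 − 1·(-37) = 65, t = -31 − 1·41 = -72  (check: 411·65 + 371·(-72) = 3)
  q = 1: r = 1, s = -37 − 1·65 = -102, t = 41 − 1·(-72) = 113  (check: 411·(-102) + 371·113 = 1)
The row with r = 1 (the gcd) gives the Bezout coefficients s = -102, t = 113.
Result: 411 · (-102) + 371 · (113) = 1.

gcd(411, 371) = 1; s = -102, t = 113 (check: 411·(-102) + 371·113 = 1).


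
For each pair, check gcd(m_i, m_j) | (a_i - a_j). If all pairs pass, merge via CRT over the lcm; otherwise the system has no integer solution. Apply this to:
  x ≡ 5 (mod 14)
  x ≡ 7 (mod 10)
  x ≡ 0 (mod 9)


Moduli 14, 10, 9 are not pairwise coprime, so CRT works modulo lcm(m_i) when all pairwise compatibility conditions hold.
Pairwise compatibility: gcd(m_i, m_j) must divide a_i - a_j for every pair.
Merge one congruence at a time:
  Start: x ≡ 5 (mod 14).
  Combine with x ≡ 7 (mod 10): gcd(14, 10) = 2; 7 - 5 = 2, which IS divisible by 2, so compatible.
    Write x = 5 + 14·t and substitute into x ≡ 7 (mod 10): 14·t ≡ 7 − 5 = 2 (mod 10).
    Divide the congruence (and modulus) by g = 2: 7·t ≡ 1 (mod 5).
    Reduce coefficients mod 5: 2·t ≡ 1 (mod 5).
    The inverse of 2 mod 5 is 3 (since 2·3 = 6 = 1·5 + 1), so t ≡ 3·1 = 3 ≡ 3 (mod 5).
    Then x = 5 + 14·3 = 47, valid modulo lcm(14, 10) = 70: x ≡ 47 (mod 70).
  Combine with x ≡ 0 (mod 9): gcd(70, 9) = 1; 0 - 47 = -47, which IS divisible by 1, so compatible.
    Write x = 47 + 70·t and substitute into x ≡ 0 (mod 9): 70·t ≡ 0 − 47 = -47 (mod 9).
    Reduce coefficients mod 9: 7·t ≡ 7 (mod 9).
    The inverse of 7 mod 9 is 4 (since 7·4 = 28 = 3·9 + 1), so t ≡ 4·7 = 28 ≡ 1 (mod 9).
    Then x = 47 + 70·1 = 117, valid modulo lcm(70, 9) = 630: x ≡ 117 (mod 630).
Verify: 117 mod 14 = 5, 117 mod 10 = 7, 117 mod 9 = 0.

x ≡ 117 (mod 630).


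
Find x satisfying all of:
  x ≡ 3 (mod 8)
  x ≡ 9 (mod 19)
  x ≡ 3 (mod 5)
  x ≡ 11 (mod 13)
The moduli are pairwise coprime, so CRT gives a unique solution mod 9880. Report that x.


Product of moduli M = 8 · 19 · 5 · 13 = 9880.
Merge one congruence at a time:
  Start: x ≡ 3 (mod 8).
  Combine with x ≡ 9 (mod 19); new modulus lcm = 152.
    Write x = 3 + 8·t and substitute into x ≡ 9 (mod 19): 8·t ≡ 9 − 3 = 6 (mod 19).
    The inverse of 8 mod 19 is 12 (since 8·12 = 96 = 5·19 + 1), so t ≡ 12·6 = 72 ≡ 15 (mod 19).
    Then x = 3 + 8·15 = 123, valid modulo lcm(8, 19) = 152: x ≡ 123 (mod 152).
  Combine with x ≡ 3 (mod 5); new modulus lcm = 760.
    Write x = 123 + 152·t and substitute into x ≡ 3 (mod 5): 152·t ≡ 3 − 123 = -120 (mod 5).
    Reduce coefficients mod 5: 2·t ≡ 0 (mod 5).
    The inverse of 2 mod 5 is 3 (since 2·3 = 6 = 1·5 + 1), so t ≡ 3·0 = 0 ≡ 0 (mod 5).
    Then x = 123 + 152·0 = 123, valid modulo lcm(152, 5) = 760: x ≡ 123 (mod 760).
  Combine with x ≡ 11 (mod 13); new modulus lcm = 9880.
    Write x = 123 + 760·t and substitute into x ≡ 11 (mod 13): 760·t ≡ 11 − 123 = -112 (mod 13).
    Reduce coefficients mod 13: 6·t ≡ 5 (mod 13).
    The inverse of 6 mod 13 is 11 (since 6·11 = 66 = 5·13 + 1), so t ≡ 11·5 = 55 ≡ 3 (mod 13).
    Then x = 123 + 760·3 = 2403, valid modulo lcm(760, 13) = 9880: x ≡ 2403 (mod 9880).
Verify against each original: 2403 mod 8 = 3, 2403 mod 19 = 9, 2403 mod 5 = 3, 2403 mod 13 = 11.

x ≡ 2403 (mod 9880).


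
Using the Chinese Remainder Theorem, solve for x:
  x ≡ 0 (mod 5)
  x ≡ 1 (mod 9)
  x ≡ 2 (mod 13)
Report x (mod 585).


Moduli 5, 9, 13 are pairwise coprime; by CRT there is a unique solution modulo M = 5 · 9 · 13 = 585.
Solve pairwise, accumulating the modulus:
  Start with x ≡ 0 (mod 5).
  Combine with x ≡ 1 (mod 9): since gcd(5, 9) = 1, we get a unique residue mod 45.
    Write x = 0 + 5·t and substitute into x ≡ 1 (mod 9): 5·t ≡ 1 − 0 = 1 (mod 9).
    The inverse of 5 mod 9 is 2 (since 5·2 = 10 = 1·9 + 1), so t ≡ 2·1 = 2 ≡ 2 (mod 9).
    Then x = 0 + 5·2 = 10, valid modulo lcm(5, 9) = 45: x ≡ 10 (mod 45).
  Combine with x ≡ 2 (mod 13): since gcd(45, 13) = 1, we get a unique residue mod 585.
    Write x = 10 + 45·t and substitute into x ≡ 2 (mod 13): 45·t ≡ 2 − 10 = -8 (mod 13).
    Reduce coefficients mod 13: 6·t ≡ 5 (mod 13).
    The inverse of 6 mod 13 is 11 (since 6·11 = 66 = 5·13 + 1), so t ≡ 11·5 = 55 ≡ 3 (mod 13).
    Then x = 10 + 45·3 = 145, valid modulo lcm(45, 13) = 585: x ≡ 145 (mod 585).
Verify: 145 mod 5 = 0 ✓, 145 mod 9 = 1 ✓, 145 mod 13 = 2 ✓.

x ≡ 145 (mod 585).


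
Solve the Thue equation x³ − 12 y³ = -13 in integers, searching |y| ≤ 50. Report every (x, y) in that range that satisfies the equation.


The equation is x³ - 12y³ = -13. For fixed y, x³ = 12·y³ − 13, so a solution requires the RHS to be a perfect cube.
Strategy: iterate y from -50 to 50, compute RHS = 12·y³ − 13, and check whether it is a (positive or negative) perfect cube.
Check small values of y:
  y = 0: RHS = -13 is not a perfect cube.
  y = 1: RHS = -1 = (-1)³ ⇒ x = -1 works.
  y = -1: RHS = -25 is not a perfect cube.
  y = 2: RHS = 83 is not a perfect cube.
  y = -2: RHS = -109 is not a perfect cube.
  y = 3: RHS = 311 is not a perfect cube.
  y = -3: RHS = -337 is not a perfect cube.
Continuing the search up to |y| = 50 finds no further solutions beyond those listed.
Collected solutions: (-1, 1).

Solutions (with |y| ≤ 50): (-1, 1).


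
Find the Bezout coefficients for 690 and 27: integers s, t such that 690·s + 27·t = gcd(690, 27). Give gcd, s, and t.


Euclidean algorithm on (690, 27) — divide until remainder is 0:
  690 = 25 · 27 + 15
  27 = 1 · 15 + 12
  15 = 1 · 12 + 3
  12 = 4 · 3 + 0
gcd(690, 27) = 3.
Track Bezout coefficients alongside the remainders: start with r₀ = 690 = a·1 + b·0 (s = 1, t = 0) and r₁ = 27 = a·0 + b·1 (s = 0, t = 1); each new remainder r_{k+1} = r_{k-1} − q_k·r_k inherits s_{k+1} = s_{k-1} − q_k·s_k, t_{k+1} = t_{k-1} − q_k·t_k, so r_k = a·s_k + b·t_k at every step:
  q = 25: r = 15, s = 1 − 25·0 = 1, t = 0 − 25·1 = -25  (check: 690·1 + 27·(-25) = 15)
  q = 1: r = 12, s = 0 − 1·1 = -1, t = 1 − 1·(-25) = 26  (check: 690·(-1) + 27·26 = 12)
  q = 1: r = 3, s = 1 − 1·(-1) = 2, t = -25 − 1·26 = -51  (check: 690·2 + 27·(-51) = 3)
The row with r = 3 (the gcd) gives the Bezout coefficients s = 2, t = -51.
Result: 690 · (2) + 27 · (-51) = 3.

gcd(690, 27) = 3; s = 2, t = -51 (check: 690·2 + 27·(-51) = 3).


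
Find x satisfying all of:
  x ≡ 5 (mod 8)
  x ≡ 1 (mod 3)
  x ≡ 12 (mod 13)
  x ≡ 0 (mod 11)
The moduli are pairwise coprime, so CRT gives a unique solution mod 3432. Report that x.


Product of moduli M = 8 · 3 · 13 · 11 = 3432.
Merge one congruence at a time:
  Start: x ≡ 5 (mod 8).
  Combine with x ≡ 1 (mod 3); new modulus lcm = 24.
    Write x = 5 + 8·t and substitute into x ≡ 1 (mod 3): 8·t ≡ 1 − 5 = -4 (mod 3).
    Reduce coefficients mod 3: 2·t ≡ 2 (mod 3).
    The inverse of 2 mod 3 is 2 (since 2·2 = 4 = 1·3 + 1), so t ≡ 2·2 = 4 ≡ 1 (mod 3).
    Then x = 5 + 8·1 = 13, valid modulo lcm(8, 3) = 24: x ≡ 13 (mod 24).
  Combine with x ≡ 12 (mod 13); new modulus lcm = 312.
    Write x = 13 + 24·t and substitute into x ≡ 12 (mod 13): 24·t ≡ 12 − 13 = -1 (mod 13).
    Reduce coefficients mod 13: 11·t ≡ 12 (mod 13).
    The inverse of 11 mod 13 is 6 (since 11·6 = 66 = 5·13 + 1), so t ≡ 6·12 = 72 ≡ 7 (mod 13).
    Then x = 13 + 24·7 = 181, valid modulo lcm(24, 13) = 312: x ≡ 181 (mod 312).
  Combine with x ≡ 0 (mod 11); new modulus lcm = 3432.
    Write x = 181 + 312·t and substitute into x ≡ 0 (mod 11): 312·t ≡ 0 − 181 = -181 (mod 11).
    Reduce coefficients mod 11: 4·t ≡ 6 (mod 11).
    The inverse of 4 mod 11 is 3 (since 4·3 = 12 = 1·11 + 1), so t ≡ 3·6 = 18 ≡ 7 (mod 11).
    Then x = 181 + 312·7 = 2365, valid modulo lcm(312, 11) = 3432: x ≡ 2365 (mod 3432).
Verify against each original: 2365 mod 8 = 5, 2365 mod 3 = 1, 2365 mod 13 = 12, 2365 mod 11 = 0.

x ≡ 2365 (mod 3432).


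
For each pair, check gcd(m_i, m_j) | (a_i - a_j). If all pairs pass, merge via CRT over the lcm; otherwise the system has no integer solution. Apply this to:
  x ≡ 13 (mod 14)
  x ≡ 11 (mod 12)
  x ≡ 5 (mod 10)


Moduli 14, 12, 10 are not pairwise coprime, so CRT works modulo lcm(m_i) when all pairwise compatibility conditions hold.
Pairwise compatibility: gcd(m_i, m_j) must divide a_i - a_j for every pair.
Merge one congruence at a time:
  Start: x ≡ 13 (mod 14).
  Combine with x ≡ 11 (mod 12): gcd(14, 12) = 2; 11 - 13 = -2, which IS divisible by 2, so compatible.
    Write x = 13 + 14·t and substitute into x ≡ 11 (mod 12): 14·t ≡ 11 − 13 = -2 (mod 12).
    Divide the congruence (and modulus) by g = 2: 7·t ≡ -1 (mod 6).
    Reduce coefficients mod 6: 1·t ≡ 5 (mod 6).
    So t ≡ 5 (mod 6).
    Then x = 13 + 14·5 = 83, valid modulo lcm(14, 12) = 84: x ≡ 83 (mod 84).
  Combine with x ≡ 5 (mod 10): gcd(84, 10) = 2; 5 - 83 = -78, which IS divisible by 2, so compatible.
    Write x = 83 + 84·t and substitute into x ≡ 5 (mod 10): 84·t ≡ 5 − 83 = -78 (mod 10).
    Divide the congruence (and modulus) by g = 2: 42·t ≡ -39 (mod 5).
    Reduce coefficients mod 5: 2·t ≡ 1 (mod 5).
    The inverse of 2 mod 5 is 3 (since 2·3 = 6 = 1·5 + 1), so t ≡ 3·1 = 3 ≡ 3 (mod 5).
    Then x = 83 + 84·3 = 335, valid modulo lcm(84, 10) = 420: x ≡ 335 (mod 420).
Verify: 335 mod 14 = 13, 335 mod 12 = 11, 335 mod 10 = 5.

x ≡ 335 (mod 420).


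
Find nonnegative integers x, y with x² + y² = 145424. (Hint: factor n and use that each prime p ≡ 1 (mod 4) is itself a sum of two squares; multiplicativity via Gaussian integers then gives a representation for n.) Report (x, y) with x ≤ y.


Step 1: Factor n = 145424 = 2^4 · 61 · 149.
Step 2: Check the mod-4 condition on each prime factor: 2 = 2 (special); 61 ≡ 1 (mod 4), exponent 1; 149 ≡ 1 (mod 4), exponent 1.
All primes ≡ 3 (mod 4) appear to even exponent (or don't appear), so by the two-squares theorem n IS expressible as a sum of two squares.
Step 3: Build a representation. Group n = k² · m with k = 4 and m = 61 · 149 = 9089 (a product of primes ≡ 1 (mod 4)); a representation of m scales to one of n via (k·x)² + (k·y)² = k²(x² + y²). Each prime p ≡ 1 (mod 4) is itself a sum of two squares; find a² by testing p − a² for a perfect square:
  61: 61 − 1² = 60, 61 − 2² = 57, 61 − 3² = 52, 61 − 4² = 45, 61 − 5² = 36 = 6² ⇒ 61 = 5² + 6².
  149: 149 − 1² = 148, 149 − 2² = 145, 149 − 3² = 140, 149 − 4² = 133, 149 − 5² = 124, 149 − 6² = 113, 149 − 7² = 100 = 10² ⇒ 149 = 7² + 10².
  Combine using the Brahmagupta–Fibonacci identity (a² + b²)(c² + d²) = (ac − bd)² + (ad + bc)² = (ac + bd)² + (ad − bc)²:
  61 · 149 = 9089: from (5² + 6²)(7² + 10²), take (5·7 − 6·10, 5·10 + 6·7) = (35 − 60, 50 + 42) = (-25, 92); dropping signs (only squares matter) gives (25, 92); check 25² + 92² = 625 + 8464 = 9089 ✓.
  Scale by k = 4: (4·25, 4·92) = (100, 368).
Step 4: Order so x ≤ y and verify: 100² + 368² = 10000 + 135424 = 145424 = n. ✓

n = 145424 = 100² + 368² (one valid representation with x ≤ y).


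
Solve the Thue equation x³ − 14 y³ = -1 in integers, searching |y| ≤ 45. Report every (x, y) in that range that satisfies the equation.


The equation is x³ - 14y³ = -1. For fixed y, x³ = 14·y³ − 1, so a solution requires the RHS to be a perfect cube.
Strategy: iterate y from -45 to 45, compute RHS = 14·y³ − 1, and check whether it is a (positive or negative) perfect cube.
Check small values of y:
  y = 0: RHS = -1 = (-1)³ ⇒ x = -1 works.
  y = 1: RHS = 13 is not a perfect cube.
  y = -1: RHS = -15 is not a perfect cube.
  y = 2: RHS = 111 is not a perfect cube.
  y = -2: RHS = -113 is not a perfect cube.
  y = 3: RHS = 377 is not a perfect cube.
  y = -3: RHS = -379 is not a perfect cube.
Continuing the search up to |y| = 45 finds no further solutions beyond those listed.
Collected solutions: (-1, 0).

Solutions (with |y| ≤ 45): (-1, 0).


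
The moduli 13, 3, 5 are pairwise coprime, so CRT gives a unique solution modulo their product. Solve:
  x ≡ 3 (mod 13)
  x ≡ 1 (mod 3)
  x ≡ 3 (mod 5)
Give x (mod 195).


Moduli 13, 3, 5 are pairwise coprime; by CRT there is a unique solution modulo M = 13 · 3 · 5 = 195.
Solve pairwise, accumulating the modulus:
  Start with x ≡ 3 (mod 13).
  Combine with x ≡ 1 (mod 3): since gcd(13, 3) = 1, we get a unique residue mod 39.
    Write x = 3 + 13·t and substitute into x ≡ 1 (mod 3): 13·t ≡ 1 − 3 = -2 (mod 3).
    Reduce coefficients mod 3: 1·t ≡ 1 (mod 3).
    So t ≡ 1 (mod 3).
    Then x = 3 + 13·1 = 16, valid modulo lcm(13, 3) = 39: x ≡ 16 (mod 39).
  Combine with x ≡ 3 (mod 5): since gcd(39, 5) = 1, we get a unique residue mod 195.
    Write x = 16 + 39·t and substitute into x ≡ 3 (mod 5): 39·t ≡ 3 − 16 = -13 (mod 5).
    Reduce coefficients mod 5: 4·t ≡ 2 (mod 5).
    The inverse of 4 mod 5 is 4 (since 4·4 = 16 = 3·5 + 1), so t ≡ 4·2 = 8 ≡ 3 (mod 5).
    Then x = 16 + 39·3 = 133, valid modulo lcm(39, 5) = 195: x ≡ 133 (mod 195).
Verify: 133 mod 13 = 3 ✓, 133 mod 3 = 1 ✓, 133 mod 5 = 3 ✓.

x ≡ 133 (mod 195).


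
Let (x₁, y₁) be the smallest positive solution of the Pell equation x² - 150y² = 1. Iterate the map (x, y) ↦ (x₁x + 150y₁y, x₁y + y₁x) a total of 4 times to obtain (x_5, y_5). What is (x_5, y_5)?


Step 1: Find the fundamental solution (x₁, y₁) of x² - 150y² = 1.
  Expand √150 as a continued fraction. a₀ = ⌊√150⌋ = 12; iterate m_{k+1} = d_k·a_k − m_k, d_{k+1} = (150 − m_{k+1}²)/d_k, a_{k+1} = ⌊(a₀ + m_{k+1})/d_{k+1}⌋ (starting m₀ = 0, d₀ = 1), with convergents p_k = a_k·p_{k-1} + p_{k-2}, q_k = a_k·q_{k-1} + q_{k-2} (p₋₁ = 1, q₋₁ = 0):
  k = 0: a₀ = 12; p₀/q₀ = 12/1; p₀² − 150·q₀² = 144 − 150 = -6.
  k = 1: m = 12, d = 6, a = ⌊(12 + 12)/6⌋ = 4; p/q = (4·12 + 1)/(4·1 + 0) = 49/4; p² − 150·q² = 2401 − 2400 = 1.
  The first convergent with p² − 150·q² = 1 gives the fundamental solution (x₁, y₁) = (49, 4).
Step 2: Apply the recurrence (x_{n+1}, y_{n+1}) = (x₁x_n + 150y₁y_n, x₁y_n + y₁x_n) repeatedly.
  From (x_1, y_1) = (49, 4): x_2 = 49·49 + 150·4·4 = 4801; y_2 = 49·4 + 4·49 = 392.
  From (x_2, y_2) = (4801, 392): x_3 = 49·4801 + 150·4·392 = 470449; y_3 = 49·392 + 4·4801 = 38412.
  From (x_3, y_3) = (470449, 38412): x_4 = 49·470449 + 150·4·38412 = 46099201; y_4 = 49·38412 + 4·470449 = 3763984.
  From (x_4, y_4) = (46099201, 3763984): x_5 = 49·46099201 + 150·4·3763984 = 4517251249; y_5 = 49·3763984 + 4·46099201 = 368832020.
Step 3: Verify x_5² - 150·y_5² = 20405558846592060001 - 20405558846592060000 = 1 (should be 1). ✓

(x_1, y_1) = (49, 4); (x_5, y_5) = (4517251249, 368832020).


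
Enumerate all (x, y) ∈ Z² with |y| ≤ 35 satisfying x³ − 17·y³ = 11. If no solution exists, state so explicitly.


The equation is x³ - 17y³ = 11. For fixed y, x³ = 17·y³ + 11, so a solution requires the RHS to be a perfect cube.
Strategy: iterate y from -35 to 35, compute RHS = 17·y³ + 11, and check whether it is a (positive or negative) perfect cube.
Check small values of y:
  y = 0: RHS = 11 is not a perfect cube.
  y = 1: RHS = 28 is not a perfect cube.
  y = -1: RHS = -6 is not a perfect cube.
  y = 2: RHS = 147 is not a perfect cube.
  y = -2: RHS = -125 = (-5)³ ⇒ x = -5 works.
  y = 3: RHS = 470 is not a perfect cube.
  y = -3: RHS = -448 is not a perfect cube.
Continuing the search up to |y| = 35 finds no further solutions beyond those listed.
Collected solutions: (-5, -2).

Solutions (with |y| ≤ 35): (-5, -2).


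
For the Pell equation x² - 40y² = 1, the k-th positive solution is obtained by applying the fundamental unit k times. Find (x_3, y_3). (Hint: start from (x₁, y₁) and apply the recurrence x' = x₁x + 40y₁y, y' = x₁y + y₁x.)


Step 1: Find the fundamental solution (x₁, y₁) of x² - 40y² = 1.
  Expand √40 as a continued fraction. a₀ = ⌊√40⌋ = 6; iterate m_{k+1} = d_k·a_k − m_k, d_{k+1} = (40 − m_{k+1}²)/d_k, a_{k+1} = ⌊(a₀ + m_{k+1})/d_{k+1}⌋ (starting m₀ = 0, d₀ = 1), with convergents p_k = a_k·p_{k-1} + p_{k-2}, q_k = a_k·q_{k-1} + q_{k-2} (p₋₁ = 1, q₋₁ = 0):
  k = 0: a₀ = 6; p₀/q₀ = 6/1; p₀² − 40·q₀² = 36 − 40 = -4.
  k = 1: m = 6, d = 4, a = ⌊(6 + 6)/4⌋ = 3; p/q = (3·6 + 1)/(3·1 + 0) = 19/3; p² − 40·q² = 361 − 360 = 1.
  The first convergent with p² − 40·q² = 1 gives the fundamental solution (x₁, y₁) = (19, 3).
Step 2: Apply the recurrence (x_{n+1}, y_{n+1}) = (x₁x_n + 40y₁y_n, x₁y_n + y₁x_n) repeatedly.
  From (x_1, y_1) = (19, 3): x_2 = 19·19 + 40·3·3 = 721; y_2 = 19·3 + 3·19 = 114.
  From (x_2, y_2) = (721, 114): x_3 = 19·721 + 40·3·114 = 27379; y_3 = 19·114 + 3·721 = 4329.
Step 3: Verify x_3² - 40·y_3² = 749609641 - 749609640 = 1 (should be 1). ✓

(x_1, y_1) = (19, 3); (x_3, y_3) = (27379, 4329).


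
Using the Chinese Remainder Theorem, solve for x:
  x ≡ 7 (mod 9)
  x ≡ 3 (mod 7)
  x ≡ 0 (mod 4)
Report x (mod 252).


Moduli 9, 7, 4 are pairwise coprime; by CRT there is a unique solution modulo M = 9 · 7 · 4 = 252.
Solve pairwise, accumulating the modulus:
  Start with x ≡ 7 (mod 9).
  Combine with x ≡ 3 (mod 7): since gcd(9, 7) = 1, we get a unique residue mod 63.
    Write x = 7 + 9·t and substitute into x ≡ 3 (mod 7): 9·t ≡ 3 − 7 = -4 (mod 7).
    Reduce coefficients mod 7: 2·t ≡ 3 (mod 7).
    The inverse of 2 mod 7 is 4 (since 2·4 = 8 = 1·7 + 1), so t ≡ 4·3 = 12 ≡ 5 (mod 7).
    Then x = 7 + 9·5 = 52, valid modulo lcm(9, 7) = 63: x ≡ 52 (mod 63).
  Combine with x ≡ 0 (mod 4): since gcd(63, 4) = 1, we get a unique residue mod 252.
    Write x = 52 + 63·t and substitute into x ≡ 0 (mod 4): 63·t ≡ 0 − 52 = -52 (mod 4).
    Reduce coefficients mod 4: 3·t ≡ 0 (mod 4).
    The inverse of 3 mod 4 is 3 (since 3·3 = 9 = 2·4 + 1), so t ≡ 3·0 = 0 ≡ 0 (mod 4).
    Then x = 52 + 63·0 = 52, valid modulo lcm(63, 4) = 252: x ≡ 52 (mod 252).
Verify: 52 mod 9 = 7 ✓, 52 mod 7 = 3 ✓, 52 mod 4 = 0 ✓.

x ≡ 52 (mod 252).


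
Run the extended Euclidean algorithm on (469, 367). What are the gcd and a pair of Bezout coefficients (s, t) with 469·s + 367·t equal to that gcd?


Euclidean algorithm on (469, 367) — divide until remainder is 0:
  469 = 1 · 367 + 102
  367 = 3 · 102 + 61
  102 = 1 · 61 + 41
  61 = 1 · 41 + 20
  41 = 2 · 20 + 1
  20 = 20 · 1 + 0
gcd(469, 367) = 1.
Track Bezout coefficients alongside the remainders: start with r₀ = 469 = a·1 + b·0 (s = 1, t = 0) and r₁ = 367 = a·0 + b·1 (s = 0, t = 1); each new remainder r_{k+1} = r_{k-1} − q_k·r_k inherits s_{k+1} = s_{k-1} − q_k·s_k, t_{k+1} = t_{k-1} − q_k·t_k, so r_k = a·s_k + b·t_k at every step:
  q = 1: r = 102, s = 1 − 1·0 = 1, t = 0 − 1·1 = -1  (check: 469·1 + 367·(-1) = 102)
  q = 3: r = 61, s = 0 − 3·1 = -3, t = 1 − 3·(-1) = 4  (check: 469·(-3) + 367·4 = 61)
  q = 1: r = 41, s = 1 − 1·(-3) = 4, t = -1 − 1·4 = -5  (check: 469·4 + 367·(-5) = 41)
  q = 1: r = 20, s = -3 − 1·4 = -7, t = 4 − 1·(-5) = 9  (check: 469·(-7) + 367·9 = 20)
  q = 2: r = 1, s = 4 − 2·(-7) = 18, t = -5 − 2·9 = -23  (check: 469·18 + 367·(-23) = 1)
The row with r = 1 (the gcd) gives the Bezout coefficients s = 18, t = -23.
Result: 469 · (18) + 367 · (-23) = 1.

gcd(469, 367) = 1; s = 18, t = -23 (check: 469·18 + 367·(-23) = 1).


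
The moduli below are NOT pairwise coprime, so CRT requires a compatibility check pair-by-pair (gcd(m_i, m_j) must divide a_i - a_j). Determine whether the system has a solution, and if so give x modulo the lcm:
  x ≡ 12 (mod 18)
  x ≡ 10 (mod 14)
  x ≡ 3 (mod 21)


Moduli 18, 14, 21 are not pairwise coprime, so CRT works modulo lcm(m_i) when all pairwise compatibility conditions hold.
Pairwise compatibility: gcd(m_i, m_j) must divide a_i - a_j for every pair.
Merge one congruence at a time:
  Start: x ≡ 12 (mod 18).
  Combine with x ≡ 10 (mod 14): gcd(18, 14) = 2; 10 - 12 = -2, which IS divisible by 2, so compatible.
    Write x = 12 + 18·t and substitute into x ≡ 10 (mod 14): 18·t ≡ 10 − 12 = -2 (mod 14).
    Divide the congruence (and modulus) by g = 2: 9·t ≡ -1 (mod 7).
    Reduce coefficients mod 7: 2·t ≡ 6 (mod 7).
    The inverse of 2 mod 7 is 4 (since 2·4 = 8 = 1·7 + 1), so t ≡ 4·6 = 24 ≡ 3 (mod 7).
    Then x = 12 + 18·3 = 66, valid modulo lcm(18, 14) = 126: x ≡ 66 (mod 126).
  Combine with x ≡ 3 (mod 21): gcd(126, 21) = 21; 3 - 66 = -63, which IS divisible by 21, so compatible.
    Write x = 66 + 126·t and substitute into x ≡ 3 (mod 21): 126·t ≡ 3 − 66 = -63 (mod 21).
    Divide the congruence (and modulus) by g = 21: 6·t ≡ -3 (mod 1).
    Modulo 1 every t works; take t = 0.
    Then x = 66 + 126·0 = 66, valid modulo lcm(126, 21) = 126: x ≡ 66 (mod 126).
Verify: 66 mod 18 = 12, 66 mod 14 = 10, 66 mod 21 = 3.

x ≡ 66 (mod 126).
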